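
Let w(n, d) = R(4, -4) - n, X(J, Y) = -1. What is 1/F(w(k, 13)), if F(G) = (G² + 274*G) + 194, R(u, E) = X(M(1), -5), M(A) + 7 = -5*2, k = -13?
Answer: 1/3626 ≈ 0.00027579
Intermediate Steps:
M(A) = -17 (M(A) = -7 - 5*2 = -7 - 10 = -17)
R(u, E) = -1
w(n, d) = -1 - n
F(G) = 194 + G² + 274*G
1/F(w(k, 13)) = 1/(194 + (-1 - 1*(-13))² + 274*(-1 - 1*(-13))) = 1/(194 + (-1 + 13)² + 274*(-1 + 13)) = 1/(194 + 12² + 274*12) = 1/(194 + 144 + 3288) = 1/3626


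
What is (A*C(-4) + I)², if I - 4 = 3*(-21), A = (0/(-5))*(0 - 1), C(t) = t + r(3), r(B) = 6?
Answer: 3481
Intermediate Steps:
C(t) = 6 + t (C(t) = t + 6 = 6 + t)
A = 0 (A = (0*(-⅕))*(-1) = 0*(-1) = 0)
I = -59 (I = 4 + 3*(-21) = 4 - 63 = -59)
(A*C(-4) + I)² = (0*(6 - 4) - 59)² = (0*2 - 59)² = (0 - 59)² = (-59)² = 3481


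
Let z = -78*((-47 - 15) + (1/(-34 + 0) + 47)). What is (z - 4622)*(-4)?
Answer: 234580/17 ≈ 13799.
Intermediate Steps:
z = 19929/17 (z = -78*(-62 + (1/(-34) + 47)) = -78*(-62 + (-1/34 + 47)) = -78*(-62 + 1597/34) = -78*(-511/34) = 19929/17 ≈ 1172.3)
(z - 4622)*(-4) = (19929/17 - 4622)*(-4) = -58645/17*(-4) = 234580/17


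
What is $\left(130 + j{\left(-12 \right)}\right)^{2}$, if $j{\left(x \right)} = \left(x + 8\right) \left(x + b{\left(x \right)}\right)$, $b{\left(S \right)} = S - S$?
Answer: $31684$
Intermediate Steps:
$b{\left(S \right)} = 0$
$j{\left(x \right)} = x \left(8 + x\right)$ ($j{\left(x \right)} = \left(x + 8\right) \left(x + 0\right) = \left(8 + x\right) x = x \left(8 + x\right)$)
$\left(130 + j{\left(-12 \right)}\right)^{2} = \left(130 - 12 \left(8 - 12\right)\right)^{2} = \left(130 - -48\right)^{2} = \left(130 + 48\right)^{2} = 178^{2} = 31684$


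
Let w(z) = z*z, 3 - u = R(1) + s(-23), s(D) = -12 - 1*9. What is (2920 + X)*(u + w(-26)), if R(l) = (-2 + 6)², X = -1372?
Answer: 1058832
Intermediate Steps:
R(l) = 16 (R(l) = 4² = 16)
s(D) = -21 (s(D) = -12 - 9 = -21)
u = 8 (u = 3 - (16 - 21) = 3 - 1*(-5) = 3 + 5 = 8)
w(z) = z²
(2920 + X)*(u + w(-26)) = (2920 - 1372)*(8 + (-26)²) = 1548*(8 + 676) = 1548*684 = 1058832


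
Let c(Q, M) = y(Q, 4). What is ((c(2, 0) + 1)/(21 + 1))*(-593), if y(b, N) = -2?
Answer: 593/22 ≈ 26.955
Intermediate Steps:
c(Q, M) = -2
((c(2, 0) + 1)/(21 + 1))*(-593) = ((-2 + 1)/(21 + 1))*(-593) = -1/22*(-593) = 593/22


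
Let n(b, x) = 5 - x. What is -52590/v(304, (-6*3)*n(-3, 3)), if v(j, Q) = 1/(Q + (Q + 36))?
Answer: 1893240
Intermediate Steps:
v(j, Q) = 1/(36 + 2*Q) (v(j, Q) = 1/(Q + (36 + Q)) = 1/(36 + 2*Q))
-52590/v(304, (-6*3)*n(-3, 3)) = -52590/(1/(2*(18 + (-6*3)*(5 - 1*3)))) = -(1893240 - 1893240*(5 - 3)) = -52590/(1/(2*(18 - 18*2))) = -52590/(1/(2*(18 - 36))) = -52590/((½)/(-18)) = -52590/((½)*(-1/18)) = -52590/(-1/36) = -52590*(-36) = 1893240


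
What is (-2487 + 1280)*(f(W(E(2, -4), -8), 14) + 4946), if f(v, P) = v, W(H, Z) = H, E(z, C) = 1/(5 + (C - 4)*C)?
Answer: -220884621/37 ≈ -5.9699e+6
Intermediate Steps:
E(z, C) = 1/(5 + C*(-4 + C)) (E(z, C) = 1/(5 + (-4 + C)*C) = 1/(5 + C*(-4 + C)))
(-2487 + 1280)*(f(W(E(2, -4), -8), 14) + 4946) = (-2487 + 1280)*(1/(5 + (-4)² - 4*(-4)) + 4946) = -1207*(1/(5 + 16 + 16) + 4946) = -1207*(1/37 + 4946) = -1207*183003/37 = -220884621/37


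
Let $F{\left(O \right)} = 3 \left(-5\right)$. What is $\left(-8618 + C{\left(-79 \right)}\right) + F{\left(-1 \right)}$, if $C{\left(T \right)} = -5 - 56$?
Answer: $-8694$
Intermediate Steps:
$F{\left(O \right)} = -15$
$C{\left(T \right)} = -61$ ($C{\left(T \right)} = -5 - 56 = -61$)
$\left(-8618 + C{\left(-79 \right)}\right) + F{\left(-1 \right)} = \left(-8618 - 61\right) - 15 = -8679 - 15 = -8694$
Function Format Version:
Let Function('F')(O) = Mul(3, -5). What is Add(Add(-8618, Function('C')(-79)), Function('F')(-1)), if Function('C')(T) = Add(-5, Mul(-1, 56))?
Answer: -8694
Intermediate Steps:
Function('F')(O) = -15
Function('C')(T) = -61 (Function('C')(T) = Add(-5, -56) = -61)
Add(Add(-8618, Function('C')(-79)), Function('F')(-1)) = Add(Add(-8618, -61), -15) = Add(-8679, -15) = -8694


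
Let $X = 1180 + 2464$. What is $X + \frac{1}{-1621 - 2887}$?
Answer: $\frac{16427151}{4508} \approx 3644.0$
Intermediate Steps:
$X = 3644$
$X + \frac{1}{-1621 - 2887} = 3644 + \frac{1}{-1621 - 2887} = 3644 + \frac{1}{-4508} = 3644 - \frac{1}{4508} = \frac{16427151}{4508}$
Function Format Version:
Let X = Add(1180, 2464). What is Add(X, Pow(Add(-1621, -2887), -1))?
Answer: Rational(16427151, 4508) ≈ 3644.0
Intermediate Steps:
X = 3644
Add(X, Pow(Add(-1621, -2887), -1)) = Add(3644, Pow(Add(-1621, -2887), -1)) = Add(3644, Pow(-4508, -1)) = Add(3644, Rational(-1, 4508)) = Rational(16427151, 4508)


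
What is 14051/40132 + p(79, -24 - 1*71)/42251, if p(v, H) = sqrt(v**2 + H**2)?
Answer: 14051/40132 + sqrt(15266)/42251 ≈ 0.35304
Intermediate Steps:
p(v, H) = sqrt(H**2 + v**2)
14051/40132 + p(79, -24 - 1*71)/42251 = 14051/40132 + sqrt((-24 - 1*71)**2 + 79**2)/42251 = 14051*(1/40132) + sqrt((-24 - 71)**2 + 6241)*(1/42251) = 14051/40132 + sqrt((-95)**2 + 6241)*(1/42251) = 14051/40132 + sqrt(9025 + 6241)*(1/42251) = 14051/40132 + sqrt(15266)*(1/42251) = 14051/40132 + sqrt(15266)/42251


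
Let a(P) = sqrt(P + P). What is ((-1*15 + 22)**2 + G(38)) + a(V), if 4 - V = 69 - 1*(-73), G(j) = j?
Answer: 87 + 2*I*sqrt(69) ≈ 87.0 + 16.613*I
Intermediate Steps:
V = -138 (V = 4 - (69 - 1*(-73)) = 4 - (69 + 73) = 4 - 1*142 = 4 - 142 = -138)
a(P) = sqrt(2)*sqrt(P) (a(P) = sqrt(2*P) = sqrt(2)*sqrt(P))
((-1*15 + 22)**2 + G(38)) + a(V) = ((-1*15 + 22)**2 + 38) + sqrt(2)*sqrt(-138) = ((-15 + 22)**2 + 38) + sqrt(2)*(I*sqrt(138)) = (7**2 + 38) + 2*I*sqrt(69) = (49 + 38) + 2*I*sqrt(69) = 87 + 2*I*sqrt(69)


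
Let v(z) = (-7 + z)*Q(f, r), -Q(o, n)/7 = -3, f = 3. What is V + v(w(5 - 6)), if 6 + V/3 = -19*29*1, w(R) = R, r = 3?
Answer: -1839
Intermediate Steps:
Q(o, n) = 21 (Q(o, n) = -7*(-3) = 21)
v(z) = -147 + 21*z (v(z) = (-7 + z)*21 = -147 + 21*z)
V = -1671 (V = -18 + 3*(-19*29*1) = -18 + 3*(-551*1) = -18 + 3*(-551) = -18 - 1653 = -1671)
V + v(w(5 - 6)) = -1671 + (-147 + 21*(5 - 6)) = -1671 + (-147 + 21*(-1)) = -1671 + (-147 - 21) = -1671 - 168 = -1839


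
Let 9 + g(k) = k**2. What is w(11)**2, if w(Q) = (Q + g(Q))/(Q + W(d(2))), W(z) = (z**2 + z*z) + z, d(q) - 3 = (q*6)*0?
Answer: 15129/1024 ≈ 14.774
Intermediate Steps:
d(q) = 3 (d(q) = 3 + (q*6)*0 = 3 + (6*q)*0 = 3 + 0 = 3)
g(k) = -9 + k**2
W(z) = z + 2*z**2 (W(z) = (z**2 + z**2) + z = 2*z**2 + z = z + 2*z**2)
w(Q) = (-9 + Q + Q**2)/(21 + Q) (w(Q) = (Q + (-9 + Q**2))/(Q + 3*(1 + 2*3)) = (-9 + Q + Q**2)/(Q + 3*(1 + 6)) = (-9 + Q + Q**2)/(Q + 3*7) = (-9 + Q + Q**2)/(Q + 21) = (-9 + Q + Q**2)/(21 + Q))
w(11)**2 = ((-9 + 11 + 11**2)/(21 + 11))**2 = ((-9 + 11 + 121)/32)**2 = ((1/32)*123)**2 = (123/32)**2 = 15129/1024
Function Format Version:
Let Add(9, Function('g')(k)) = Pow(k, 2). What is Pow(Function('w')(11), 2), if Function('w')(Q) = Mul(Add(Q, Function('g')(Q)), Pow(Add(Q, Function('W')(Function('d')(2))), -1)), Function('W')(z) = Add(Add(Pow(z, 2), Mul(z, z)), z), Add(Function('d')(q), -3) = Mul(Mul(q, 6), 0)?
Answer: Rational(15129, 1024) ≈ 14.774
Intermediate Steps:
Function('d')(q) = 3 (Function('d')(q) = Add(3, Mul(Mul(q, 6), 0)) = Add(3, Mul(Mul(6, q), 0)) = Add(3, 0) = 3)
Function('g')(k) = Add(-9, Pow(k, 2))
Function('W')(z) = Add(z, Mul(2, Pow(z, 2))) (Function('W')(z) = Add(Add(Pow(z, 2), Pow(z, 2)), z) = Add(Mul(2, Pow(z, 2)), z) = Add(z, Mul(2, Pow(z, 2))))
Function('w')(Q) = Mul(Pow(Add(21, Q), -1), Add(-9, Q, Pow(Q, 2))) (Function('w')(Q) = Mul(Add(Q, Add(-9, Pow(Q, 2))), Pow(Add(Q, Mul(3, Add(1, Mul(2, 3)))), -1)) = Mul(Add(-9, Q, Pow(Q, 2)), Pow(Add(Q, Mul(3, Add(1, 6))), -1)) = Mul(Add(-9, Q, Pow(Q, 2)), Pow(Add(Q, Mul(3, 7)), -1)) = Mul(Add(-9, Q, Pow(Q, 2)), Pow(Add(Q, 21), -1)) = Mul(Add(-9, Q, Pow(Q, 2)), Pow(Add(21, Q), -1)) = Mul(Pow(Add(21, Q), -1), Add(-9, Q, Pow(Q, 2))))
Pow(Function('w')(11), 2) = Pow(Mul(Pow(Add(21, 11), -1), Add(-9, 11, Pow(11, 2))), 2) = Pow(Mul(Pow(32, -1), Add(-9, 11, 121)), 2) = Pow(Mul(Rational(1, 32), 123), 2) = Pow(Rational(123, 32), 2) = Rational(15129, 1024)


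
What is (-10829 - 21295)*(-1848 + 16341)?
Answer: -465573132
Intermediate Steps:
(-10829 - 21295)*(-1848 + 16341) = -32124*14493 = -465573132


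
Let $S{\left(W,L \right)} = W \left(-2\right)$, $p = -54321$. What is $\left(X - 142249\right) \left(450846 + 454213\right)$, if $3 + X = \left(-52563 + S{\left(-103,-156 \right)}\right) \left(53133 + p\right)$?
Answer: $56166028333976$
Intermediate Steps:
$S{\left(W,L \right)} = - 2 W$
$X = 62200113$ ($X = -3 + \left(-52563 - -206\right) \left(53133 - 54321\right) = -3 + \left(-52563 + 206\right) \left(-1188\right) = -3 - -62200116 = -3 + 62200116 = 62200113$)
$\left(X - 142249\right) \left(450846 + 454213\right) = \left(62200113 - 142249\right) \left(450846 + 454213\right) = 62057864 \cdot 905059 = 56166028333976$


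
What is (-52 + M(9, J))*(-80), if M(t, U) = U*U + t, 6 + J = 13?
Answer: -480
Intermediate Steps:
J = 7 (J = -6 + 13 = 7)
M(t, U) = t + U**2 (M(t, U) = U**2 + t = t + U**2)
(-52 + M(9, J))*(-80) = (-52 + (9 + 7**2))*(-80) = (-52 + (9 + 49))*(-80) = (-52 + 58)*(-80) = 6*(-80) = -480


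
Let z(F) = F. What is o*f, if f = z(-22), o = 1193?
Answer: -26246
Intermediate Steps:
f = -22
o*f = 1193*(-22) = -26246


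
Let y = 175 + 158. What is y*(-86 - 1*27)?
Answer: -37629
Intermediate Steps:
y = 333
y*(-86 - 1*27) = 333*(-86 - 1*27) = 333*(-86 - 27) = 333*(-113) = -37629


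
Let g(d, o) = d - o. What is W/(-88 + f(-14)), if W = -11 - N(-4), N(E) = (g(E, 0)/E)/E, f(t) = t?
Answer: 43/408 ≈ 0.10539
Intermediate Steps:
N(E) = 1/E (N(E) = ((E - 1*0)/E)/E = ((E + 0)/E)/E = (E/E)/E = 1/E)
W = -43/4 (W = -11 - 1/(-4) = -11 - 1*(-¼) = -11 + ¼ = -43/4 ≈ -10.750)
W/(-88 + f(-14)) = -43/4/(-88 - 14) = -43/4/(-102) = -1/102*(-43/4) = 43/408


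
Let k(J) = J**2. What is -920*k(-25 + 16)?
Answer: -74520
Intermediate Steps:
-920*k(-25 + 16) = -920*(-25 + 16)**2 = -920*(-9)**2 = -920*81 = -74520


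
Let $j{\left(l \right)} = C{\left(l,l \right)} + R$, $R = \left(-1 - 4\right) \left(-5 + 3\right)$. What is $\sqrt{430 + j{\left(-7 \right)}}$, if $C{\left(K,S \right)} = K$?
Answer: $\sqrt{433} \approx 20.809$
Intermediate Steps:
$R = 10$ ($R = \left(-5\right) \left(-2\right) = 10$)
$j{\left(l \right)} = 10 + l$ ($j{\left(l \right)} = l + 10 = 10 + l$)
$\sqrt{430 + j{\left(-7 \right)}} = \sqrt{430 + \left(10 - 7\right)} = \sqrt{430 + 3} = \sqrt{433}$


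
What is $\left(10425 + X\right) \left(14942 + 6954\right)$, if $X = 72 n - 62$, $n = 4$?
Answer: $233214296$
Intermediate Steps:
$X = 226$ ($X = 72 \cdot 4 - 62 = 288 - 62 = 226$)
$\left(10425 + X\right) \left(14942 + 6954\right) = \left(10425 + 226\right) \left(14942 + 6954\right) = 10651 \cdot 21896 = 233214296$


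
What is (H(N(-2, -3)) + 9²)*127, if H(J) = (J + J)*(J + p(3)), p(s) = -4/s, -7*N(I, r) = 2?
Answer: 1529461/147 ≈ 10405.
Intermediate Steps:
N(I, r) = -2/7 (N(I, r) = -⅐*2 = -2/7)
H(J) = 2*J*(-4/3 + J) (H(J) = (J + J)*(J - 4/3) = (2*J)*(J - 4*⅓) = (2*J)*(J - 4/3) = (2*J)*(-4/3 + J) = 2*J*(-4/3 + J))
(H(N(-2, -3)) + 9²)*127 = ((⅔)*(-2/7)*(-4 + 3*(-2/7)) + 9²)*127 = ((⅔)*(-2/7)*(-4 - 6/7) + 81)*127 = ((⅔)*(-2/7)*(-34/7) + 81)*127 = (136/147 + 81)*127 = (12043/147)*127 = 1529461/147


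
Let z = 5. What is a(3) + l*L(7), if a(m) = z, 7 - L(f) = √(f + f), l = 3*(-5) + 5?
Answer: -65 + 10*√14 ≈ -27.583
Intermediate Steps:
l = -10 (l = -15 + 5 = -10)
L(f) = 7 - √2*√f (L(f) = 7 - √(f + f) = 7 - √(2*f) = 7 - √2*√f)
a(m) = 5
a(3) + l*L(7) = 5 - 10*(7 - √2*√7) = 5 - 10*(7 - √14) = 5 + (-70 + 10*√14) = -65 + 10*√14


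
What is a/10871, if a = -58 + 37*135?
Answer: 4937/10871 ≈ 0.45414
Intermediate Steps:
a = 4937 (a = -58 + 4995 = 4937)
a/10871 = 4937/10871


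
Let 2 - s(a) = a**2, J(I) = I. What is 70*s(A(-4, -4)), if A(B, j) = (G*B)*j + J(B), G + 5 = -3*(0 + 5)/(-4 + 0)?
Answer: -40180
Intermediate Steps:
G = -5/4 (G = -5 - 3*(0 + 5)/(-4 + 0) = -5 - 15/(-4) = -5 - 15*(-1)/4 = -5 - 3*(-5/4) = -5 + 15/4 = -5/4 ≈ -1.2500)
A(B, j) = B - 5*B*j/4 (A(B, j) = (-5*B/4)*j + B = -5*B*j/4 + B = B - 5*B*j/4)
s(a) = 2 - a**2
70*s(A(-4, -4)) = 70*(2 - ((1/4)*(-4)*(4 - 5*(-4)))**2) = 70*(2 - ((1/4)*(-4)*(4 + 20))**2) = 70*(2 - ((1/4)*(-4)*24)**2) = 70*(2 - 1*(-24)**2) = 70*(2 - 1*576) = 70*(2 - 576) = 70*(-574) = -40180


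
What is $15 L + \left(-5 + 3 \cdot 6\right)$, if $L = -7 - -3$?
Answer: $-47$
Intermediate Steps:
$L = -4$ ($L = -7 + 3 = -4$)
$15 L + \left(-5 + 3 \cdot 6\right) = 15 \left(-4\right) + \left(-5 + 3 \cdot 6\right) = -60 + \left(-5 + 18\right) = -60 + 13 = -47$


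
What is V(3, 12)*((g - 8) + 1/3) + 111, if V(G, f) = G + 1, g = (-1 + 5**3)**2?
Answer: 184753/3 ≈ 61584.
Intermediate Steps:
g = 15376 (g = (-1 + 125)**2 = 124**2 = 15376)
V(G, f) = 1 + G
V(3, 12)*((g - 8) + 1/3) + 111 = (1 + 3)*((15376 - 8) + 1/3) + 111 = 4*(15368 + 1/3) + 111 = 4*(46105/3) + 111 = 184420/3 + 111 = 184753/3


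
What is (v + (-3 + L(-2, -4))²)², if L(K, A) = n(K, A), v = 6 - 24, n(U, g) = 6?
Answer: 81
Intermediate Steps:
v = -18
L(K, A) = 6
(v + (-3 + L(-2, -4))²)² = (-18 + (-3 + 6)²)² = (-18 + 3²)² = (-18 + 9)² = (-9)² = 81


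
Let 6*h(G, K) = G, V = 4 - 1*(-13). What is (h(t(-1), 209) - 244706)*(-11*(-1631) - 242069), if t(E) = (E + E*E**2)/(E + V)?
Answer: 164536413112/3 ≈ 5.4845e+10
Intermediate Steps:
V = 17 (V = 4 + 13 = 17)
t(E) = (E + E**3)/(17 + E) (t(E) = (E + E*E**2)/(E + 17) = (E + E**3)/(17 + E))
h(G, K) = G/6
(h(t(-1), 209) - 244706)*(-11*(-1631) - 242069) = (((-1 + (-1)**3)/(17 - 1))/6 - 244706)*(-11*(-1631) - 242069) = (((-1 - 1)/16)/6 - 244706)*(17941 - 242069) = (((1/16)*(-2))/6 - 244706)*(-224128) = ((1/6)*(-1/8) - 244706)*(-224128) = (-1/48 - 244706)*(-224128) = -11745889/48*(-224128) = 164536413112/3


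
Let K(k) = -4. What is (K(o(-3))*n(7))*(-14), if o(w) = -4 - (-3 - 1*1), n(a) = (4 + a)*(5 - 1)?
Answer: 2464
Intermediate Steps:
n(a) = 16 + 4*a (n(a) = (4 + a)*4 = 16 + 4*a)
o(w) = 0 (o(w) = -4 - (-3 - 1) = -4 - 1*(-4) = -4 + 4 = 0)
(K(o(-3))*n(7))*(-14) = -4*(16 + 4*7)*(-14) = -4*(16 + 28)*(-14) = -4*44*(-14) = -176*(-14) = 2464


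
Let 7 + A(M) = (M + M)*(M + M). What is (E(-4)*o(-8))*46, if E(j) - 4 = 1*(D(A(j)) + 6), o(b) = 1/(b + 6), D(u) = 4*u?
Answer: -5474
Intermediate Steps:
A(M) = -7 + 4*M² (A(M) = -7 + (M + M)*(M + M) = -7 + (2*M)*(2*M) = -7 + 4*M²)
o(b) = 1/(6 + b)
E(j) = -18 + 16*j² (E(j) = 4 + 1*(4*(-7 + 4*j²) + 6) = 4 + 1*((-28 + 16*j²) + 6) = 4 + 1*(-22 + 16*j²) = 4 + (-22 + 16*j²) = -18 + 16*j²)
(E(-4)*o(-8))*46 = ((-18 + 16*(-4)²)/(6 - 8))*46 = ((-18 + 16*16)/(-2))*46 = ((-18 + 256)*(-½))*46 = (238*(-½))*46 = -119*46 = -5474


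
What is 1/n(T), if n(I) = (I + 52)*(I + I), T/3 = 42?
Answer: 1/44856 ≈ 2.2294e-5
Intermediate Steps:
T = 126 (T = 3*42 = 126)
n(I) = 2*I*(52 + I) (n(I) = (52 + I)*(2*I) = 2*I*(52 + I))
1/n(T) = 1/(2*126*(52 + 126)) = 1/(2*126*178) = 1/44856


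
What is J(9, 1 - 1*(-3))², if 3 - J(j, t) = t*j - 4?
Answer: 841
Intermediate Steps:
J(j, t) = 7 - j*t (J(j, t) = 3 - (t*j - 4) = 3 - (j*t - 4) = 3 - (-4 + j*t) = 3 + (4 - j*t) = 7 - j*t)
J(9, 1 - 1*(-3))² = (7 - 1*9*(1 - 1*(-3)))² = (7 - 1*9*(1 + 3))² = (7 - 1*9*4)² = (7 - 36)² = (-29)² = 841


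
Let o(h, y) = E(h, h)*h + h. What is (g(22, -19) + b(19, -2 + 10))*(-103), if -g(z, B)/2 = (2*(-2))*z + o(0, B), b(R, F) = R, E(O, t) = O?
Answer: -20085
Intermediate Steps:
o(h, y) = h + h² (o(h, y) = h*h + h = h² + h = h + h²)
g(z, B) = 8*z (g(z, B) = -2*((2*(-2))*z + 0*(1 + 0)) = -2*(-4*z + 0*1) = -2*(-4*z + 0) = -(-8)*z = 8*z)
(g(22, -19) + b(19, -2 + 10))*(-103) = (8*22 + 19)*(-103) = (176 + 19)*(-103) = 195*(-103) = -20085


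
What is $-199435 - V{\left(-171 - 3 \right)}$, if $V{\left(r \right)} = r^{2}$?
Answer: $-229711$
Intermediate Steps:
$-199435 - V{\left(-171 - 3 \right)} = -199435 - \left(-171 - 3\right)^{2} = -199435 - \left(-174\right)^{2} = -199435 - 30276 = -229711$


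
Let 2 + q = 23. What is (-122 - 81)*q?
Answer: -4263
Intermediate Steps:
q = 21 (q = -2 + 23 = 21)
(-122 - 81)*q = (-122 - 81)*21 = -203*21 = -4263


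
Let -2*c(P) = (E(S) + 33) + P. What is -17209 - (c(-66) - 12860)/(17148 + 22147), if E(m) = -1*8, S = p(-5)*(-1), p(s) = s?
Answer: -1352429631/78590 ≈ -17209.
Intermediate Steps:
S = 5 (S = -5*(-1) = 5)
E(m) = -8
c(P) = -25/2 - P/2 (c(P) = -((-8 + 33) + P)/2 = -(25 + P)/2 = -25/2 - P/2)
-17209 - (c(-66) - 12860)/(17148 + 22147) = -17209 - ((-25/2 - ½*(-66)) - 12860)/(17148 + 22147) = -17209 - ((-25/2 + 33) - 12860)/39295 = -17209 - (41/2 - 12860)/39295 = -17209 - (-25679)/(2*39295) = -17209 - 1*(-25679/78590) = -17209 + 25679/78590 = -1352429631/78590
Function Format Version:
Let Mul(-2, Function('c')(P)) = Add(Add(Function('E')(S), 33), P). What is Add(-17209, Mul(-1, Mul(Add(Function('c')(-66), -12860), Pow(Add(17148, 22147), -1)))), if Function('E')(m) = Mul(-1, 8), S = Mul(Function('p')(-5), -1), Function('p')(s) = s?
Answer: Rational(-1352429631, 78590) ≈ -17209.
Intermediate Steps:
S = 5 (S = Mul(-5, -1) = 5)
Function('E')(m) = -8
Function('c')(P) = Add(Rational(-25, 2), Mul(Rational(-1, 2), P)) (Function('c')(P) = Mul(Rational(-1, 2), Add(Add(-8, 33), P)) = Mul(Rational(-1, 2), Add(25, P)) = Add(Rational(-25, 2), Mul(Rational(-1, 2), P)))
Add(-17209, Mul(-1, Mul(Add(Function('c')(-66), -12860), Pow(Add(17148, 22147), -1)))) = Add(-17209, Mul(-1, Mul(Add(Add(Rational(-25, 2), Mul(Rational(-1, 2), -66)), -12860), Pow(Add(17148, 22147), -1)))) = Add(-17209, Mul(-1, Mul(Add(Add(Rational(-25, 2), 33), -12860), Pow(39295, -1)))) = Add(-17209, Mul(-1, Mul(Add(Rational(41, 2), -12860), Rational(1, 39295)))) = Add(-17209, Mul(-1, Mul(Rational(-25679, 2), Rational(1, 39295)))) = Add(-17209, Mul(-1, Rational(-25679, 78590))) = Add(-17209, Rational(25679, 78590)) = Rational(-1352429631, 78590)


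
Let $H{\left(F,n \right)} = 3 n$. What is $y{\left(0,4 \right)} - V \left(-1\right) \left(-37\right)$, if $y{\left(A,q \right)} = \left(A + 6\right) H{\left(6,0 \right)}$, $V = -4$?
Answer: $0$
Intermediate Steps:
$y{\left(A,q \right)} = 0$ ($y{\left(A,q \right)} = \left(A + 6\right) 3 \cdot 0 = \left(6 + A\right) 0 = 0$)
$y{\left(0,4 \right)} - V \left(-1\right) \left(-37\right) = 0 \left(-1\right) \left(-4\right) \left(-1\right) \left(-37\right) = 0 \cdot 4 \left(-1\right) \left(-37\right) = 0 \left(-4\right) \left(-37\right) = 0 \left(-37\right) = 0$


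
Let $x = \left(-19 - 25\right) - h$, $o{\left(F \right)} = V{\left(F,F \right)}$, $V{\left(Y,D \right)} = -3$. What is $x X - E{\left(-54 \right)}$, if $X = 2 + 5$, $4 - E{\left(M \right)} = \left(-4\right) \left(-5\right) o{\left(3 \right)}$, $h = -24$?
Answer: $-204$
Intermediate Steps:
$o{\left(F \right)} = -3$
$E{\left(M \right)} = 64$ ($E{\left(M \right)} = 4 - \left(-4\right) \left(-5\right) \left(-3\right) = 4 - 20 \left(-3\right) = 4 - -60 = 4 + 60 = 64$)
$X = 7$
$x = -20$ ($x = \left(-19 - 25\right) - -24 = -44 + 24 = -20$)
$x X - E{\left(-54 \right)} = \left(-20\right) 7 - 64 = -140 - 64 = -204$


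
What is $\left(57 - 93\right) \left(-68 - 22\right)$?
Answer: $3240$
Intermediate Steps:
$\left(57 - 93\right) \left(-68 - 22\right) = - 36 \left(-68 - 22\right) = \left(-36\right) \left(-90\right) = 3240$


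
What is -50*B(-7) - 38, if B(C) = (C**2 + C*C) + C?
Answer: -4588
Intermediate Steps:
B(C) = C + 2*C**2 (B(C) = (C**2 + C**2) + C = 2*C**2 + C = C + 2*C**2)
-50*B(-7) - 38 = -(-350)*(1 + 2*(-7)) - 38 = -(-350)*(1 - 14) - 38 = -(-350)*(-13) - 38 = -50*91 - 38 = -4550 - 38 = -4588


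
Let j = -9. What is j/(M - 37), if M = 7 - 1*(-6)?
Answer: 3/8 ≈ 0.37500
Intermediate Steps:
M = 13 (M = 7 + 6 = 13)
j/(M - 37) = -9/(13 - 37) = -9/(-24) = -1/24*(-9) = 3/8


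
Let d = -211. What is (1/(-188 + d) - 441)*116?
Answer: -20411360/399 ≈ -51156.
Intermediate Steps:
(1/(-188 + d) - 441)*116 = (1/(-188 - 211) - 441)*116 = (1/(-399) - 441)*116 = (-1/399 - 441)*116 = -175960/399*116 = -20411360/399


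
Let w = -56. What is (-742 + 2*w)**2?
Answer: 729316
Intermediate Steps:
(-742 + 2*w)**2 = (-742 + 2*(-56))**2 = (-742 - 112)**2 = (-854)**2 = 729316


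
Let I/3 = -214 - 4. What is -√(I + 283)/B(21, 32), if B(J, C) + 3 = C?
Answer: -I*√371/29 ≈ -0.66418*I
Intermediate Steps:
B(J, C) = -3 + C
I = -654 (I = 3*(-214 - 4) = 3*(-218) = -654)
-√(I + 283)/B(21, 32) = -√(-654 + 283)/(-3 + 32) = -√(-371)/29 = -I*√371/29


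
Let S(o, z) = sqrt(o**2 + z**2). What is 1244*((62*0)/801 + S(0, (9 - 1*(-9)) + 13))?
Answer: 38564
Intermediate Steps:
1244*((62*0)/801 + S(0, (9 - 1*(-9)) + 13)) = 1244*((62*0)/801 + sqrt(0**2 + ((9 - 1*(-9)) + 13)**2)) = 1244*(0*(1/801) + sqrt(0 + ((9 + 9) + 13)**2)) = 1244*(0 + sqrt(0 + (18 + 13)**2)) = 1244*(0 + sqrt(0 + 31**2)) = 1244*(0 + sqrt(0 + 961)) = 1244*(0 + sqrt(961)) = 1244*(0 + 31) = 1244*31 = 38564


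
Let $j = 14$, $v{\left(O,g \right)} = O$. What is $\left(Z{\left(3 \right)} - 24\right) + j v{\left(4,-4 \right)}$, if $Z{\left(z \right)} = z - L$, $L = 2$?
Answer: $33$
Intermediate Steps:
$Z{\left(z \right)} = -2 + z$ ($Z{\left(z \right)} = z - 2 = -2 + z$)
$\left(Z{\left(3 \right)} - 24\right) + j v{\left(4,-4 \right)} = \left(\left(-2 + 3\right) - 24\right) + 14 \cdot 4 = \left(1 - 24\right) + 56 = -23 + 56 = 33$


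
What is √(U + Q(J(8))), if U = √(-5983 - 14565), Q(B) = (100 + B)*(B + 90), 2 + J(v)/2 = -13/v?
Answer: √(122801 + 32*I*√5137)/4 ≈ 87.611 + 0.81808*I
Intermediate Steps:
J(v) = -4 - 26/v (J(v) = -4 + 2*(-13/v) = -4 - 26/v)
Q(B) = (90 + B)*(100 + B) (Q(B) = (100 + B)*(90 + B) = (90 + B)*(100 + B))
U = 2*I*√5137 (U = √(-20548) = 2*I*√5137 ≈ 143.35*I)
√(U + Q(J(8))) = √(2*I*√5137 + (9000 + (-4 - 26/8)² + 190*(-4 - 26/8))) = √(2*I*√5137 + (9000 + (-4 - 26*⅛)² + 190*(-4 - 26*⅛))) = √(2*I*√5137 + (9000 + (-4 - 13/4)² + 190*(-4 - 13/4))) = √(2*I*√5137 + (9000 + (-29/4)² + 190*(-29/4))) = √(2*I*√5137 + (9000 + 841/16 - 2755/2)) = √(2*I*√5137 + 122801/16) = √(122801/16 + 2*I*√5137)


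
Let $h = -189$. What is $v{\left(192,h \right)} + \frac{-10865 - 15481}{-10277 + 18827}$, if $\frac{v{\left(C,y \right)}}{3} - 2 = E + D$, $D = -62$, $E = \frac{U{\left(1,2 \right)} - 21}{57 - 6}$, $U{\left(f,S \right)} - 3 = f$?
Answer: $- \frac{262316}{1425} \approx -184.08$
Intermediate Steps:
$U{\left(f,S \right)} = 3 + f$
$E = - \frac{1}{3}$ ($E = \frac{\left(3 + 1\right) - 21}{57 - 6} = \frac{4 - 21}{51} = \left(-17\right) \frac{1}{51} = - \frac{1}{3} \approx -0.33333$)
$v{\left(C,y \right)} = -181$ ($v{\left(C,y \right)} = 6 + 3 \left(- \frac{1}{3} - 62\right) = 6 + 3 \left(- \frac{187}{3}\right) = 6 - 187 = -181$)
$v{\left(192,h \right)} + \frac{-10865 - 15481}{-10277 + 18827} = -181 + \frac{-10865 - 15481}{-10277 + 18827} = -181 - \frac{26346}{8550} = -181 - \frac{4391}{1425} = - \frac{262316}{1425}$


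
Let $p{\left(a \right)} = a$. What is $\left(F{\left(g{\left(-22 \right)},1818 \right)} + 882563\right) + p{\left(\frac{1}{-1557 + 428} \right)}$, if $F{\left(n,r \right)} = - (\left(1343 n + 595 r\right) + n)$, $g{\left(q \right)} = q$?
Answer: $- \frac{191454692}{1129} \approx -1.6958 \cdot 10^{5}$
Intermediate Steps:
$F{\left(n,r \right)} = - 1344 n - 595 r$ ($F{\left(n,r \right)} = - (\left(595 r + 1343 n\right) + n) = - (595 r + 1344 n) = - 1344 n - 595 r$)
$\left(F{\left(g{\left(-22 \right)},1818 \right)} + 882563\right) + p{\left(\frac{1}{-1557 + 428} \right)} = \left(\left(\left(-1344\right) \left(-22\right) - 1081710\right) + 882563\right) + \frac{1}{-1557 + 428} = \left(\left(29568 - 1081710\right) + 882563\right) + \frac{1}{-1129} = \left(-1052142 + 882563\right) - \frac{1}{1129} = -169579 - \frac{1}{1129} = - \frac{191454692}{1129}$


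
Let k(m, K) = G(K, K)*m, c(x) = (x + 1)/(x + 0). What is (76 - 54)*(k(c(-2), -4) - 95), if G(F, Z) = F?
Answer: -2134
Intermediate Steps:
c(x) = (1 + x)/x
k(m, K) = K*m
(76 - 54)*(k(c(-2), -4) - 95) = (76 - 54)*(-4*(1 - 2)/(-2) - 95) = 22*(-(-2)*(-1) - 95) = 22*(-4*1/2 - 95) = 22*(-2 - 95) = 22*(-97) = -2134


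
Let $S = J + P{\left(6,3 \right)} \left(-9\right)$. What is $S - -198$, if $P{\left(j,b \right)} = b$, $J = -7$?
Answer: $164$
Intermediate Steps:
$S = -34$ ($S = -7 + 3 \left(-9\right) = -7 - 27 = -34$)
$S - -198 = -34 - -198 = -34 + 198 = 164$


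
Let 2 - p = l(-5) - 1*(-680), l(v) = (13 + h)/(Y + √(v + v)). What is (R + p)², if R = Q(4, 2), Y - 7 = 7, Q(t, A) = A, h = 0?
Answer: 169*(-504401*I + 75816*√10)/(2*(-93*I + 14*√10)) ≈ 4.5817e+5 - 270.16*I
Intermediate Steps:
Y = 14 (Y = 7 + 7 = 14)
l(v) = 13/(14 + √2*√v) (l(v) = (13 + 0)/(14 + √(v + v)) = 13/(14 + √(2*v)) = 13/(14 + √2*√v))
p = -678 - 13/(14 + I*√10) (p = 2 - (13/(14 + √2*√(-5)) - 1*(-680)) = 2 - (13/(14 + √2*(I*√5)) + 680) = 2 - (13/(14 + I*√10) + 680) = 2 - (680 + 13/(14 + I*√10)) = 2 + (-680 - 13/(14 + I*√10)) = -678 - 13/(14 + I*√10) ≈ -678.88 + 0.19956*I)
R = 2
(R + p)² = (2 + (-678*√10 + 9505*I)/(√10 - 14*I))²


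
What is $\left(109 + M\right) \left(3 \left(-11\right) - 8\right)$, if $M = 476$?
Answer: $-23985$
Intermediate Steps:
$\left(109 + M\right) \left(3 \left(-11\right) - 8\right) = \left(109 + 476\right) \left(3 \left(-11\right) - 8\right) = 585 \left(-33 - 8\right) = 585 \left(-41\right) = -23985$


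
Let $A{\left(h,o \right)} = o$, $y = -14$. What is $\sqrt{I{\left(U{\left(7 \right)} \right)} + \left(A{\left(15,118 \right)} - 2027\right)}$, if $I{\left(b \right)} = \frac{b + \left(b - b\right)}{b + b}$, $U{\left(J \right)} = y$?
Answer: $\frac{i \sqrt{7634}}{2} \approx 43.686 i$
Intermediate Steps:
$U{\left(J \right)} = -14$
$I{\left(b \right)} = \frac{1}{2}$ ($I{\left(b \right)} = \frac{b + 0}{2 b} = b \frac{1}{2 b} = \frac{1}{2}$)
$\sqrt{I{\left(U{\left(7 \right)} \right)} + \left(A{\left(15,118 \right)} - 2027\right)} = \sqrt{\frac{1}{2} + \left(118 - 2027\right)} = \sqrt{\frac{1}{2} - 1909} = \sqrt{- \frac{3817}{2}} = \frac{i \sqrt{7634}}{2}$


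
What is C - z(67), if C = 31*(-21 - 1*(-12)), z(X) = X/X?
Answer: -280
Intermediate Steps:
z(X) = 1
C = -279 (C = 31*(-21 + 12) = 31*(-9) = -279)
C - z(67) = -279 - 1*1 = -279 - 1 = -280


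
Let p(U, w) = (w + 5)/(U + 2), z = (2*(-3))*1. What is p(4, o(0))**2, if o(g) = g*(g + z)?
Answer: 25/36 ≈ 0.69444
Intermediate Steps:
z = -6 (z = -6*1 = -6)
o(g) = g*(-6 + g) (o(g) = g*(g - 6) = g*(-6 + g))
p(U, w) = (5 + w)/(2 + U)
p(4, o(0))**2 = ((5 + 0*(-6 + 0))/(2 + 4))**2 = ((5 + 0*(-6))/6)**2 = ((5 + 0)/6)**2 = ((1/6)*5)**2 = (5/6)**2 = 25/36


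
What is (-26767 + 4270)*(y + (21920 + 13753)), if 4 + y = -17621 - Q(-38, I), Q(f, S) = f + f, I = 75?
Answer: -407735628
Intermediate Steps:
Q(f, S) = 2*f
y = -17549 (y = -4 + (-17621 - 2*(-38)) = -4 + (-17621 - 1*(-76)) = -4 + (-17621 + 76) = -4 - 17545 = -17549)
(-26767 + 4270)*(y + (21920 + 13753)) = (-26767 + 4270)*(-17549 + (21920 + 13753)) = -22497*(-17549 + 35673) = -22497*18124 = -407735628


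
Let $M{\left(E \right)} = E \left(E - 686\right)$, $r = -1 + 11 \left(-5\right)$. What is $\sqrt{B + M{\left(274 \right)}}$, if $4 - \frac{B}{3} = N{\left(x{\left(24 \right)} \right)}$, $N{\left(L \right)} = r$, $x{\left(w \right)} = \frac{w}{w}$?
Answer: $2 i \sqrt{28177} \approx 335.72 i$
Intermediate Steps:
$r = -56$ ($r = -1 - 55 = -56$)
$x{\left(w \right)} = 1$
$M{\left(E \right)} = E \left(-686 + E\right)$
$N{\left(L \right)} = -56$
$B = 180$ ($B = 12 - -168 = 12 + 168 = 180$)
$\sqrt{B + M{\left(274 \right)}} = \sqrt{180 + 274 \left(-686 + 274\right)} = \sqrt{180 + 274 \left(-412\right)} = \sqrt{180 - 112888} = \sqrt{-112708} = 2 i \sqrt{28177}$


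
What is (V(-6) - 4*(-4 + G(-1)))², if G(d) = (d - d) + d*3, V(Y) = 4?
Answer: 1024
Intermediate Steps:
G(d) = 3*d (G(d) = 0 + 3*d = 3*d)
(V(-6) - 4*(-4 + G(-1)))² = (4 - 4*(-4 + 3*(-1)))² = (4 - 4*(-4 - 3))² = (4 - 4*(-7))² = (4 + 28)² = 32² = 1024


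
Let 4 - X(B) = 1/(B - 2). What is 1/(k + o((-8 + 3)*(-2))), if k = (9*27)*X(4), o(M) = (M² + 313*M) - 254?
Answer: 2/7653 ≈ 0.00026134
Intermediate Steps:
o(M) = -254 + M² + 313*M
X(B) = 4 - 1/(-2 + B) (X(B) = 4 - 1/(B - 2) = 4 - 1/(-2 + B))
k = 1701/2 (k = (9*27)*((-9 + 4*4)/(-2 + 4)) = 243*((-9 + 16)/2) = 243*((½)*7) = 243*(7/2) = 1701/2 ≈ 850.50)
1/(k + o((-8 + 3)*(-2))) = 1/(1701/2 + (-254 + ((-8 + 3)*(-2))² + 313*((-8 + 3)*(-2)))) = 1/(1701/2 + (-254 + (-5*(-2))² + 313*(-5*(-2)))) = 1/(1701/2 + (-254 + 10² + 313*10)) = 1/(1701/2 + (-254 + 100 + 3130)) = 1/(1701/2 + 2976) = 1/(7653/2) = 2/7653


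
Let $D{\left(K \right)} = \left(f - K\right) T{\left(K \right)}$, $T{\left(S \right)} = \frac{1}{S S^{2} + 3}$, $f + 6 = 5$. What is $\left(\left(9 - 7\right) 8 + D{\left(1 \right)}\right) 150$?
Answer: $2325$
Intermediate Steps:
$f = -1$ ($f = -6 + 5 = -1$)
$T{\left(S \right)} = \frac{1}{3 + S^{3}}$ ($T{\left(S \right)} = \frac{1}{S^{3} + 3} = \frac{1}{3 + S^{3}}$)
$D{\left(K \right)} = \frac{-1 - K}{3 + K^{3}}$
$\left(\left(9 - 7\right) 8 + D{\left(1 \right)}\right) 150 = \left(\left(9 - 7\right) 8 + \frac{-1 - 1}{3 + 1^{3}}\right) 150 = \left(2 \cdot 8 + \frac{-1 - 1}{3 + 1}\right) 150 = \left(16 + \frac{1}{4} \left(-2\right)\right) 150 = \left(16 - \frac{1}{2}\right) 150 = \frac{31}{2} \cdot 150 = 2325$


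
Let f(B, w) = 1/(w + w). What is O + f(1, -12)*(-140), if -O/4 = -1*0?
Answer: 35/6 ≈ 5.8333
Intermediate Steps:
f(B, w) = 1/(2*w)
O = 0 (O = -(-4)*0 = -4*0 = 0)
O + f(1, -12)*(-140) = 0 + ((1/2)/(-12))*(-140) = 0 + ((1/2)*(-1/12))*(-140) = 0 - 1/24*(-140) = 0 + 35/6 = 35/6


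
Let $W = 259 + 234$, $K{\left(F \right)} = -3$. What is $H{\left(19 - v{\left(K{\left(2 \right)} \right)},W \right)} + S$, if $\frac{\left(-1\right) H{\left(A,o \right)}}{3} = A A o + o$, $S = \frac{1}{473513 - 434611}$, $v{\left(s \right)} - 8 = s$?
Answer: $- \frac{11334603425}{38902} \approx -2.9136 \cdot 10^{5}$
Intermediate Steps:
$v{\left(s \right)} = 8 + s$
$W = 493$
$S = \frac{1}{38902} \approx 2.5706 \cdot 10^{-5}$
$H{\left(A,o \right)} = - 3 o - 3 o A^{2}$ ($H{\left(A,o \right)} = - 3 \left(A A o + o\right) = - 3 \left(A^{2} o + o\right) = - 3 \left(o A^{2} + o\right) = - 3 \left(o + o A^{2}\right) = - 3 o - 3 o A^{2}$)
$H{\left(19 - v{\left(K{\left(2 \right)} \right)},W \right)} + S = \left(-3\right) 493 \left(1 + \left(19 - \left(8 - 3\right)\right)^{2}\right) + \frac{1}{38902} = \left(-3\right) 493 \left(1 + \left(19 - 5\right)^{2}\right) + \frac{1}{38902} = \left(-3\right) 493 \left(1 + 14^{2}\right) + \frac{1}{38902} = \left(-3\right) 493 \left(1 + 196\right) + \frac{1}{38902} = \left(-3\right) 493 \cdot 197 + \frac{1}{38902} = -291363 + \frac{1}{38902} = - \frac{11334603425}{38902}$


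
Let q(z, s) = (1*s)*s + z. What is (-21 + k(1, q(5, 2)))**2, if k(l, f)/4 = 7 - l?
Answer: 9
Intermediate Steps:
q(z, s) = z + s**2 (q(z, s) = s*s + z = s**2 + z = z + s**2)
k(l, f) = 28 - 4*l (k(l, f) = 4*(7 - l) = 28 - 4*l)
(-21 + k(1, q(5, 2)))**2 = (-21 + (28 - 4*1))**2 = (-21 + (28 - 4))**2 = (-21 + 24)**2 = 3**2 = 9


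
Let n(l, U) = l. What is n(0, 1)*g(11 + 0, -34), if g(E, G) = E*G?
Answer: 0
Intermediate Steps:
n(0, 1)*g(11 + 0, -34) = 0*((11 + 0)*(-34)) = 0*(11*(-34)) = 0*(-374) = 0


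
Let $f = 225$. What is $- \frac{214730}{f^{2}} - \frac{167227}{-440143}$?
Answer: $- \frac{17209207903}{4456447875} \approx -3.8616$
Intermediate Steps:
$- \frac{214730}{f^{2}} - \frac{167227}{-440143} = - \frac{214730}{225^{2}} - \frac{167227}{-440143} = - \frac{214730}{50625} - - \frac{167227}{440143} = \left(-214730\right) \frac{1}{50625} + \frac{167227}{440143} = - \frac{42946}{10125} + \frac{167227}{440143} = - \frac{17209207903}{4456447875}$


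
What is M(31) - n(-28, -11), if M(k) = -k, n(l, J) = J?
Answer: -20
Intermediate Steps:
M(31) - n(-28, -11) = -1*31 - 1*(-11) = -31 + 11 = -20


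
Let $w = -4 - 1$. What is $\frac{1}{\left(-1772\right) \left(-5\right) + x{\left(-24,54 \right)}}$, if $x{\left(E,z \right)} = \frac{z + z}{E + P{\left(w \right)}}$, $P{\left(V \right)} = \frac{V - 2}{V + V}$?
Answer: $\frac{233}{2063300} \approx 0.00011293$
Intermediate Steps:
$w = -5$
$P{\left(V \right)} = \frac{-2 + V}{2 V}$
$x{\left(E,z \right)} = \frac{2 z}{\frac{7}{10} + E}$ ($x{\left(E,z \right)} = \frac{z + z}{E + \frac{-2 - 5}{2 \left(-5\right)}} = \frac{2 z}{E + \frac{1}{2} \left(- \frac{1}{5}\right) \left(-7\right)} = \frac{2 z}{E + \frac{7}{10}} = \frac{2 z}{\frac{7}{10} + E}$)
$\frac{1}{\left(-1772\right) \left(-5\right) + x{\left(-24,54 \right)}} = \frac{1}{\left(-1772\right) \left(-5\right) + 20 \cdot 54 \frac{1}{7 + 10 \left(-24\right)}} = \frac{1}{8860 + 20 \cdot 54 \frac{1}{7 - 240}} = \frac{1}{8860 + 20 \cdot 54 \frac{1}{-233}} = \frac{1}{8860 + 20 \cdot 54 \left(- \frac{1}{233}\right)} = \frac{1}{8860 - \frac{1080}{233}} = \frac{1}{\frac{2063300}{233}} = \frac{233}{2063300}$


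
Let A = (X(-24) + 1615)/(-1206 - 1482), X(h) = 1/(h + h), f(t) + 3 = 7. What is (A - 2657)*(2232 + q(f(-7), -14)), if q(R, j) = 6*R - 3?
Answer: -257513609537/43008 ≈ -5.9876e+6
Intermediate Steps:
f(t) = 4 (f(t) = -3 + 7 = 4)
X(h) = 1/(2*h)
A = -77519/129024 (A = ((½)/(-24) + 1615)/(-1206 - 1482) = ((½)*(-1/24) + 1615)/(-2688) = (-1/48 + 1615)*(-1/2688) = (77519/48)*(-1/2688) = -77519/129024 ≈ -0.60081)
q(R, j) = -3 + 6*R
(A - 2657)*(2232 + q(f(-7), -14)) = (-77519/129024 - 2657)*(2232 + (-3 + 6*4)) = -342894287*(2232 + (-3 + 24))/129024 = -342894287*(2232 + 21)/129024 = -342894287/129024*2253 = -257513609537/43008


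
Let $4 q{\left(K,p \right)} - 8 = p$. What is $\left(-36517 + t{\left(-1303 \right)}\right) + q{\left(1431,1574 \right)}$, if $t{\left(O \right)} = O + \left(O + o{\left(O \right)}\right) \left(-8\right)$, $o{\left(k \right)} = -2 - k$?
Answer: $- \frac{74817}{2} \approx -37409.0$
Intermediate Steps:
$q{\left(K,p \right)} = 2 + \frac{p}{4}$
$t{\left(O \right)} = 16 + O$ ($t{\left(O \right)} = O + \left(O - \left(2 + O\right)\right) \left(-8\right) = O - -16 = O + 16 = 16 + O$)
$\left(-36517 + t{\left(-1303 \right)}\right) + q{\left(1431,1574 \right)} = \left(-36517 + \left(16 - 1303\right)\right) + \left(2 + \frac{1}{4} \cdot 1574\right) = \left(-36517 - 1287\right) + \left(2 + \frac{787}{2}\right) = -37804 + \frac{791}{2} = - \frac{74817}{2}$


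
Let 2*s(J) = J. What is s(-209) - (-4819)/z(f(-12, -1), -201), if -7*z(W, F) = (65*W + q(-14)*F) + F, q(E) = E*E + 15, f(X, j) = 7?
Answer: -8743347/84314 ≈ -103.70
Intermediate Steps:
q(E) = 15 + E² (q(E) = E² + 15 = 15 + E²)
z(W, F) = -212*F/7 - 65*W/7 (z(W, F) = -((65*W + (15 + (-14)²)*F) + F)/7 = -((65*W + (15 + 196)*F) + F)/7 = -((65*W + 211*F) + F)/7 = -(65*W + 212*F)/7 = -212*F/7 - 65*W/7)
s(J) = J/2
s(-209) - (-4819)/z(f(-12, -1), -201) = (½)*(-209) - (-4819)/(-212/7*(-201) - 65/7*7) = -209/2 - (-4819)/(42612/7 - 65) = -209/2 - (-4819)/42157/7 = -209/2 - (-4819)*7/42157 = -209/2 - 1*(-33733/42157) = -209/2 + 33733/42157 = -8743347/84314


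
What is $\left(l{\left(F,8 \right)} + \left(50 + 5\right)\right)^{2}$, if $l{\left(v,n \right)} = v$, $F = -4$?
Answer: $2601$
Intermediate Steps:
$\left(l{\left(F,8 \right)} + \left(50 + 5\right)\right)^{2} = \left(-4 + \left(50 + 5\right)\right)^{2} = \left(-4 + 55\right)^{2} = 51^{2} = 2601$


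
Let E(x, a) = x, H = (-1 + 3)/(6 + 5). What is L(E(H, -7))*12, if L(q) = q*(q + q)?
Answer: 96/121 ≈ 0.79339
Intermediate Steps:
H = 2/11 ≈ 0.18182
L(q) = 2*q² (L(q) = q*(2*q) = 2*q²)
L(E(H, -7))*12 = (2*(2/11)²)*12 = (2*(4/121))*12 = (8/121)*12 = 96/121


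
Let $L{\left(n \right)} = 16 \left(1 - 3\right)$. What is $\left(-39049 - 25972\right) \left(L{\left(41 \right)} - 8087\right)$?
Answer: $527905499$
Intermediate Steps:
$L{\left(n \right)} = -32$ ($L{\left(n \right)} = 16 \left(1 - 3\right) = 16 \left(-2\right) = -32$)
$\left(-39049 - 25972\right) \left(L{\left(41 \right)} - 8087\right) = \left(-39049 - 25972\right) \left(-32 - 8087\right) = \left(-65021\right) \left(-8119\right) = 527905499$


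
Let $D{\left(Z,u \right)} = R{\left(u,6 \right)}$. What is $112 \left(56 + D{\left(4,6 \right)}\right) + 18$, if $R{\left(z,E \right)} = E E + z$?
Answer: $10994$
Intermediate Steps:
$R{\left(z,E \right)} = z + E^{2}$ ($R{\left(z,E \right)} = E^{2} + z = z + E^{2}$)
$D{\left(Z,u \right)} = 36 + u$ ($D{\left(Z,u \right)} = u + 6^{2} = u + 36 = 36 + u$)
$112 \left(56 + D{\left(4,6 \right)}\right) + 18 = 112 \left(56 + \left(36 + 6\right)\right) + 18 = 112 \left(56 + 42\right) + 18 = 112 \cdot 98 + 18 = 10976 + 18 = 10994$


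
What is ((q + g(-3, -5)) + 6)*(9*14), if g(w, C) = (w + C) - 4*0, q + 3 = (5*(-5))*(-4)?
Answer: 11970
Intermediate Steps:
q = 97 (q = -3 + (5*(-5))*(-4) = -3 - 25*(-4) = -3 + 100 = 97)
g(w, C) = C + w (g(w, C) = (C + w) + 0 = C + w)
((q + g(-3, -5)) + 6)*(9*14) = ((97 + (-5 - 3)) + 6)*(9*14) = ((97 - 8) + 6)*126 = (89 + 6)*126 = 95*126 = 11970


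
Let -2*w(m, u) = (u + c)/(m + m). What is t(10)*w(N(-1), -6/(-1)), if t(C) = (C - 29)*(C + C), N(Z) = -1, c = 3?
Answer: -855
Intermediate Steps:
t(C) = 2*C*(-29 + C) (t(C) = (-29 + C)*(2*C) = 2*C*(-29 + C))
w(m, u) = -(3 + u)/(4*m) (w(m, u) = -(u + 3)/(2*(m + m)) = -(3 + u)/(2*(2*m)) = -(3 + u)*1/(2*m)/2 = -(3 + u)/(4*m))
t(10)*w(N(-1), -6/(-1)) = (2*10*(-29 + 10))*((¼)*(-3 - (-6)/(-1))/(-1)) = (2*10*(-19))*((¼)*(-1)*(-3 - (-6)*(-1))) = -95*(-1)*(-3 - 1*6) = -95*(-1)*(-3 - 6) = -95*(-1)*(-9) = -380*9/4 = -855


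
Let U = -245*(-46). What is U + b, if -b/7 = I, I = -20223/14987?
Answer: 24149293/2141 ≈ 11279.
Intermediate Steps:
I = -2889/2141 (I = -20223*1/14987 = -2889/2141 ≈ -1.3494)
U = 11270
b = 20223/2141 (b = -7*(-2889/2141) = 20223/2141 ≈ 9.4456)
U + b = 11270 + 20223/2141 = 24149293/2141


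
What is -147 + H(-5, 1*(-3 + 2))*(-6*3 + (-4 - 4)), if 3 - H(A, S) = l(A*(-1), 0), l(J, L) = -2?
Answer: -277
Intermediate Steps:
H(A, S) = 5 (H(A, S) = 3 - 1*(-2) = 3 + 2 = 5)
-147 + H(-5, 1*(-3 + 2))*(-6*3 + (-4 - 4)) = -147 + 5*(-6*3 + (-4 - 4)) = -147 + 5*(-18 - 8) = -147 + 5*(-26) = -147 - 130 = -277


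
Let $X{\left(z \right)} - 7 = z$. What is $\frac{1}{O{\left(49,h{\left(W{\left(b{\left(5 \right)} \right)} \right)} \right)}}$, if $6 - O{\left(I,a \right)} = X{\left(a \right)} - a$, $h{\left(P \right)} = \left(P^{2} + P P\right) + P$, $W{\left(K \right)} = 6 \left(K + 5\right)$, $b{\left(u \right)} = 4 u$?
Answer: $-1$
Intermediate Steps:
$W{\left(K \right)} = 30 + 6 K$ ($W{\left(K \right)} = 6 \left(5 + K\right) = 30 + 6 K$)
$X{\left(z \right)} = 7 + z$
$h{\left(P \right)} = P + 2 P^{2}$ ($h{\left(P \right)} = \left(P^{2} + P^{2}\right) + P = 2 P^{2} + P = P + 2 P^{2}$)
$O{\left(I,a \right)} = -1$ ($O{\left(I,a \right)} = 6 - \left(\left(7 + a\right) - a\right) = 6 - 7 = -1$)
$\frac{1}{O{\left(49,h{\left(W{\left(b{\left(5 \right)} \right)} \right)} \right)}} = \frac{1}{-1} = -1$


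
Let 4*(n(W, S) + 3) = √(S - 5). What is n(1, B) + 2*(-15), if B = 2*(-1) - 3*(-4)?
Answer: -33 + √5/4 ≈ -32.441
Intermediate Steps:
B = 10 (B = -2 + 12 = 10)
n(W, S) = -3 + √(-5 + S)/4 (n(W, S) = -3 + √(S - 5)/4 = -3 + √(-5 + S)/4)
n(1, B) + 2*(-15) = (-3 + √(-5 + 10)/4) + 2*(-15) = (-3 + √5/4) - 30 = -33 + √5/4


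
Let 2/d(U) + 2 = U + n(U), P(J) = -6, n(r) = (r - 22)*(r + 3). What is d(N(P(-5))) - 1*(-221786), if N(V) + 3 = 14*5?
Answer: 713041992/3215 ≈ 2.2179e+5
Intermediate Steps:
n(r) = (-22 + r)*(3 + r)
N(V) = 67 (N(V) = -3 + 14*5 = -3 + 70 = 67)
d(U) = 2/(-68 + U**2 - 18*U) (d(U) = 2/(-2 + (U + (-66 + U**2 - 19*U))) = 2/(-2 + (-66 + U**2 - 18*U)) = 2/(-68 + U**2 - 18*U))
d(N(P(-5))) - 1*(-221786) = 2/(-68 + 67**2 - 18*67) - 1*(-221786) = 2/(-68 + 4489 - 1206) + 221786 = 2/3215 + 221786 = 713041992/3215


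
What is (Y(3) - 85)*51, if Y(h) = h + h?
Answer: -4029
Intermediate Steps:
Y(h) = 2*h
(Y(3) - 85)*51 = (2*3 - 85)*51 = (6 - 85)*51 = -79*51 = -4029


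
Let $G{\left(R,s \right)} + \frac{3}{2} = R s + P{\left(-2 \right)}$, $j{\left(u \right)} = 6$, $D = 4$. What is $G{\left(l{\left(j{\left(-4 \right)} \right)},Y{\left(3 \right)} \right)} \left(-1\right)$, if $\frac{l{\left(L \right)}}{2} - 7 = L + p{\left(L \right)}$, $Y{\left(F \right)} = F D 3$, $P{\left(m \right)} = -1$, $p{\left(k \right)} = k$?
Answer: $- \frac{2731}{2} \approx -1365.5$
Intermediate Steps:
$Y{\left(F \right)} = 12 F$ ($Y{\left(F \right)} = F 4 \cdot 3 = 4 F 3 = 12 F$)
$l{\left(L \right)} = 14 + 4 L$ ($l{\left(L \right)} = 14 + 2 \left(L + L\right) = 14 + 2 \cdot 2 L = 14 + 4 L$)
$G{\left(R,s \right)} = - \frac{5}{2} + R s$ ($G{\left(R,s \right)} = - \frac{3}{2} + \left(R s - 1\right) = - \frac{3}{2} + \left(-1 + R s\right) = - \frac{5}{2} + R s$)
$G{\left(l{\left(j{\left(-4 \right)} \right)},Y{\left(3 \right)} \right)} \left(-1\right) = \left(- \frac{5}{2} + \left(14 + 4 \cdot 6\right) 12 \cdot 3\right) \left(-1\right) = \left(- \frac{5}{2} + \left(14 + 24\right) 36\right) \left(-1\right) = \left(- \frac{5}{2} + 38 \cdot 36\right) \left(-1\right) = \left(- \frac{5}{2} + 1368\right) \left(-1\right) = \frac{2731}{2} \left(-1\right) = - \frac{2731}{2}$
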